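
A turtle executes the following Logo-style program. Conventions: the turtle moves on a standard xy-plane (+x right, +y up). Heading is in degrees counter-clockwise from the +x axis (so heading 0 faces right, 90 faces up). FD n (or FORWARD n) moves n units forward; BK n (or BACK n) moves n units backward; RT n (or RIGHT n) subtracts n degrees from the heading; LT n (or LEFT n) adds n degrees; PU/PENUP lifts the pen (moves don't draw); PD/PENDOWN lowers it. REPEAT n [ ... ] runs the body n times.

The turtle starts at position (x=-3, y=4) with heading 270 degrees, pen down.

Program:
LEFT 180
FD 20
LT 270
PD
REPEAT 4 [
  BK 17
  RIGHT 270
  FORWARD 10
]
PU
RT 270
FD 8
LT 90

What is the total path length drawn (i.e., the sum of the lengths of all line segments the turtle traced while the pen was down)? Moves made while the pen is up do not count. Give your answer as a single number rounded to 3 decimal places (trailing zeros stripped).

Answer: 128

Derivation:
Executing turtle program step by step:
Start: pos=(-3,4), heading=270, pen down
LT 180: heading 270 -> 90
FD 20: (-3,4) -> (-3,24) [heading=90, draw]
LT 270: heading 90 -> 0
PD: pen down
REPEAT 4 [
  -- iteration 1/4 --
  BK 17: (-3,24) -> (-20,24) [heading=0, draw]
  RT 270: heading 0 -> 90
  FD 10: (-20,24) -> (-20,34) [heading=90, draw]
  -- iteration 2/4 --
  BK 17: (-20,34) -> (-20,17) [heading=90, draw]
  RT 270: heading 90 -> 180
  FD 10: (-20,17) -> (-30,17) [heading=180, draw]
  -- iteration 3/4 --
  BK 17: (-30,17) -> (-13,17) [heading=180, draw]
  RT 270: heading 180 -> 270
  FD 10: (-13,17) -> (-13,7) [heading=270, draw]
  -- iteration 4/4 --
  BK 17: (-13,7) -> (-13,24) [heading=270, draw]
  RT 270: heading 270 -> 0
  FD 10: (-13,24) -> (-3,24) [heading=0, draw]
]
PU: pen up
RT 270: heading 0 -> 90
FD 8: (-3,24) -> (-3,32) [heading=90, move]
LT 90: heading 90 -> 180
Final: pos=(-3,32), heading=180, 9 segment(s) drawn

Segment lengths:
  seg 1: (-3,4) -> (-3,24), length = 20
  seg 2: (-3,24) -> (-20,24), length = 17
  seg 3: (-20,24) -> (-20,34), length = 10
  seg 4: (-20,34) -> (-20,17), length = 17
  seg 5: (-20,17) -> (-30,17), length = 10
  seg 6: (-30,17) -> (-13,17), length = 17
  seg 7: (-13,17) -> (-13,7), length = 10
  seg 8: (-13,7) -> (-13,24), length = 17
  seg 9: (-13,24) -> (-3,24), length = 10
Total = 128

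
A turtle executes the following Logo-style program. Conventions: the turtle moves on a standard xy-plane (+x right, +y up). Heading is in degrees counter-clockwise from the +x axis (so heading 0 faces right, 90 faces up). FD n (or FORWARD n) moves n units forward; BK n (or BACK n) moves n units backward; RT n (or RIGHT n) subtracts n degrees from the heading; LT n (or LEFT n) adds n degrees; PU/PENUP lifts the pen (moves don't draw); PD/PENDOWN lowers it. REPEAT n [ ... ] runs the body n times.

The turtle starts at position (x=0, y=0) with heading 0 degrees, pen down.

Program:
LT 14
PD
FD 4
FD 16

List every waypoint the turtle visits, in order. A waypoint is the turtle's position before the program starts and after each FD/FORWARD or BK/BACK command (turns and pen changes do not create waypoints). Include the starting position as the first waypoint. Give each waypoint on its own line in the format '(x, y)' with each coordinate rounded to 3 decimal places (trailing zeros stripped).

Answer: (0, 0)
(3.881, 0.968)
(19.406, 4.838)

Derivation:
Executing turtle program step by step:
Start: pos=(0,0), heading=0, pen down
LT 14: heading 0 -> 14
PD: pen down
FD 4: (0,0) -> (3.881,0.968) [heading=14, draw]
FD 16: (3.881,0.968) -> (19.406,4.838) [heading=14, draw]
Final: pos=(19.406,4.838), heading=14, 2 segment(s) drawn
Waypoints (3 total):
(0, 0)
(3.881, 0.968)
(19.406, 4.838)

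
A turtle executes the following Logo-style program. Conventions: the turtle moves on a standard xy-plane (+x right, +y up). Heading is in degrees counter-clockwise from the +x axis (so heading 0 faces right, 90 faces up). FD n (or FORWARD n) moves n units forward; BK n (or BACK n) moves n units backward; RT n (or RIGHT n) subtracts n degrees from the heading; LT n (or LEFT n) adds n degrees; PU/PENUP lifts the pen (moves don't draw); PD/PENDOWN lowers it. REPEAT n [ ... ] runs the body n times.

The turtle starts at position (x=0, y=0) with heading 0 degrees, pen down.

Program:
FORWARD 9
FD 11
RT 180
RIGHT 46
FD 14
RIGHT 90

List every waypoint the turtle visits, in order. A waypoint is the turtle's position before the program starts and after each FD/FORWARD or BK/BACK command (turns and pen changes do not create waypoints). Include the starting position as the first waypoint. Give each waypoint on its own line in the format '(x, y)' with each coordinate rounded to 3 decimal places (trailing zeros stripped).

Answer: (0, 0)
(9, 0)
(20, 0)
(10.275, 10.071)

Derivation:
Executing turtle program step by step:
Start: pos=(0,0), heading=0, pen down
FD 9: (0,0) -> (9,0) [heading=0, draw]
FD 11: (9,0) -> (20,0) [heading=0, draw]
RT 180: heading 0 -> 180
RT 46: heading 180 -> 134
FD 14: (20,0) -> (10.275,10.071) [heading=134, draw]
RT 90: heading 134 -> 44
Final: pos=(10.275,10.071), heading=44, 3 segment(s) drawn
Waypoints (4 total):
(0, 0)
(9, 0)
(20, 0)
(10.275, 10.071)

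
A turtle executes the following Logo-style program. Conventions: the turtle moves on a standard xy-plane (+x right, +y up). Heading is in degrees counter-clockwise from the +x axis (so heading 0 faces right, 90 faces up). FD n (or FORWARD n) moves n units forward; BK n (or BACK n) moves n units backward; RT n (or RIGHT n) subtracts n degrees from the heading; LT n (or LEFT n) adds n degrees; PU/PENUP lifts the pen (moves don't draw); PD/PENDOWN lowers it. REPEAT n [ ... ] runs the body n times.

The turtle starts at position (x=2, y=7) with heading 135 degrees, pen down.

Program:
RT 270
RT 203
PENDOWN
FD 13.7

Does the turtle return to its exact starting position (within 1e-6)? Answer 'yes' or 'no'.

Executing turtle program step by step:
Start: pos=(2,7), heading=135, pen down
RT 270: heading 135 -> 225
RT 203: heading 225 -> 22
PD: pen down
FD 13.7: (2,7) -> (14.702,12.132) [heading=22, draw]
Final: pos=(14.702,12.132), heading=22, 1 segment(s) drawn

Start position: (2, 7)
Final position: (14.702, 12.132)
Distance = 13.7; >= 1e-6 -> NOT closed

Answer: no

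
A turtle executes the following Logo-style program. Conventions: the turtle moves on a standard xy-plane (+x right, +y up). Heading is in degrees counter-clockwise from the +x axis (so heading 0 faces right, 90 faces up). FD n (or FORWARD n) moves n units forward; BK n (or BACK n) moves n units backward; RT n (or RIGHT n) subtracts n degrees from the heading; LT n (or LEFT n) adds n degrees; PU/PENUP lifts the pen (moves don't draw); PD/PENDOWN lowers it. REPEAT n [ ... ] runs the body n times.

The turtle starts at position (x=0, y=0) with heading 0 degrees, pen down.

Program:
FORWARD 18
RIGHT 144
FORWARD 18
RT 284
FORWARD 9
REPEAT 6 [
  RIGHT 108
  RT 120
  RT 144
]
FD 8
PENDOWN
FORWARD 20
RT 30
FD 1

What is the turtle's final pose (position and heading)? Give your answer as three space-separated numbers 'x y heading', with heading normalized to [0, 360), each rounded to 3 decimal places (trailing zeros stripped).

Answer: -15.625 -37.096 190

Derivation:
Executing turtle program step by step:
Start: pos=(0,0), heading=0, pen down
FD 18: (0,0) -> (18,0) [heading=0, draw]
RT 144: heading 0 -> 216
FD 18: (18,0) -> (3.438,-10.58) [heading=216, draw]
RT 284: heading 216 -> 292
FD 9: (3.438,-10.58) -> (6.809,-18.925) [heading=292, draw]
REPEAT 6 [
  -- iteration 1/6 --
  RT 108: heading 292 -> 184
  RT 120: heading 184 -> 64
  RT 144: heading 64 -> 280
  -- iteration 2/6 --
  RT 108: heading 280 -> 172
  RT 120: heading 172 -> 52
  RT 144: heading 52 -> 268
  -- iteration 3/6 --
  RT 108: heading 268 -> 160
  RT 120: heading 160 -> 40
  RT 144: heading 40 -> 256
  -- iteration 4/6 --
  RT 108: heading 256 -> 148
  RT 120: heading 148 -> 28
  RT 144: heading 28 -> 244
  -- iteration 5/6 --
  RT 108: heading 244 -> 136
  RT 120: heading 136 -> 16
  RT 144: heading 16 -> 232
  -- iteration 6/6 --
  RT 108: heading 232 -> 124
  RT 120: heading 124 -> 4
  RT 144: heading 4 -> 220
]
FD 8: (6.809,-18.925) -> (0.681,-24.067) [heading=220, draw]
PD: pen down
FD 20: (0.681,-24.067) -> (-14.64,-36.923) [heading=220, draw]
RT 30: heading 220 -> 190
FD 1: (-14.64,-36.923) -> (-15.625,-37.096) [heading=190, draw]
Final: pos=(-15.625,-37.096), heading=190, 6 segment(s) drawn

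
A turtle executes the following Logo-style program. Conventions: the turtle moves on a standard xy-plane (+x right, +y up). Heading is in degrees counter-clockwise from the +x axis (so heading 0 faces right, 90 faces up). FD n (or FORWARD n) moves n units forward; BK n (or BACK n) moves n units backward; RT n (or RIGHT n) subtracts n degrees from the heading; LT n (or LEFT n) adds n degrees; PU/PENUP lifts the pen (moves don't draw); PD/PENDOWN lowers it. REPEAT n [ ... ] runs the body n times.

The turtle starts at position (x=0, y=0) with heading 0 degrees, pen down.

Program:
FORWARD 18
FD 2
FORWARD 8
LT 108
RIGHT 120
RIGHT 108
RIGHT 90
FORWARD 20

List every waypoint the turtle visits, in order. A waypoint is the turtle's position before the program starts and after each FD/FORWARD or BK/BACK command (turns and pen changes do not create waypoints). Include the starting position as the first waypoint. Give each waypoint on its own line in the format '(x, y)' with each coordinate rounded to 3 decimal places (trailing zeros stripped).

Executing turtle program step by step:
Start: pos=(0,0), heading=0, pen down
FD 18: (0,0) -> (18,0) [heading=0, draw]
FD 2: (18,0) -> (20,0) [heading=0, draw]
FD 8: (20,0) -> (28,0) [heading=0, draw]
LT 108: heading 0 -> 108
RT 120: heading 108 -> 348
RT 108: heading 348 -> 240
RT 90: heading 240 -> 150
FD 20: (28,0) -> (10.679,10) [heading=150, draw]
Final: pos=(10.679,10), heading=150, 4 segment(s) drawn
Waypoints (5 total):
(0, 0)
(18, 0)
(20, 0)
(28, 0)
(10.679, 10)

Answer: (0, 0)
(18, 0)
(20, 0)
(28, 0)
(10.679, 10)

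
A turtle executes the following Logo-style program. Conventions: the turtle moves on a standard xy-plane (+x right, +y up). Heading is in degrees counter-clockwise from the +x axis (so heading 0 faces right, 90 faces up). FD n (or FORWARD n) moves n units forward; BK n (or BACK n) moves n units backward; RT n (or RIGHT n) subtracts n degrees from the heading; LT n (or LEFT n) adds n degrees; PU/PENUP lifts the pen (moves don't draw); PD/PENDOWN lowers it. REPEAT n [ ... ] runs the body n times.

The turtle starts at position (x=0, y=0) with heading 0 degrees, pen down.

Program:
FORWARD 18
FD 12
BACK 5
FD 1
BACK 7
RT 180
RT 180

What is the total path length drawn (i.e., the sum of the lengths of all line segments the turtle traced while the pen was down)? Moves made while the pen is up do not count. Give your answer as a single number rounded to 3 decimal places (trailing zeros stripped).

Answer: 43

Derivation:
Executing turtle program step by step:
Start: pos=(0,0), heading=0, pen down
FD 18: (0,0) -> (18,0) [heading=0, draw]
FD 12: (18,0) -> (30,0) [heading=0, draw]
BK 5: (30,0) -> (25,0) [heading=0, draw]
FD 1: (25,0) -> (26,0) [heading=0, draw]
BK 7: (26,0) -> (19,0) [heading=0, draw]
RT 180: heading 0 -> 180
RT 180: heading 180 -> 0
Final: pos=(19,0), heading=0, 5 segment(s) drawn

Segment lengths:
  seg 1: (0,0) -> (18,0), length = 18
  seg 2: (18,0) -> (30,0), length = 12
  seg 3: (30,0) -> (25,0), length = 5
  seg 4: (25,0) -> (26,0), length = 1
  seg 5: (26,0) -> (19,0), length = 7
Total = 43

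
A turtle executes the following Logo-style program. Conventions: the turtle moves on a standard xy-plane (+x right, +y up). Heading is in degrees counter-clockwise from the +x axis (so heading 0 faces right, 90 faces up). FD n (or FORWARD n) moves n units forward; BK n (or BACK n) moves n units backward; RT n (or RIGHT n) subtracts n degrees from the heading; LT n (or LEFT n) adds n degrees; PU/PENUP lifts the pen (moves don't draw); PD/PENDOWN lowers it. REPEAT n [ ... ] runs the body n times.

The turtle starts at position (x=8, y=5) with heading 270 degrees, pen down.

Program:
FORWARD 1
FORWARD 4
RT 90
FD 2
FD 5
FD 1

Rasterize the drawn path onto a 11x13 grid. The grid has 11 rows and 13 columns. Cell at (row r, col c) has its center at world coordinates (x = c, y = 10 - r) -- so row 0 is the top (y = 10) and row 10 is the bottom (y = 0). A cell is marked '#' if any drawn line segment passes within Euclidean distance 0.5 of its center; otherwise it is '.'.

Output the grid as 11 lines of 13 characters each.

Segment 0: (8,5) -> (8,4)
Segment 1: (8,4) -> (8,0)
Segment 2: (8,0) -> (6,0)
Segment 3: (6,0) -> (1,0)
Segment 4: (1,0) -> (-0,0)

Answer: .............
.............
.............
.............
.............
........#....
........#....
........#....
........#....
........#....
#########....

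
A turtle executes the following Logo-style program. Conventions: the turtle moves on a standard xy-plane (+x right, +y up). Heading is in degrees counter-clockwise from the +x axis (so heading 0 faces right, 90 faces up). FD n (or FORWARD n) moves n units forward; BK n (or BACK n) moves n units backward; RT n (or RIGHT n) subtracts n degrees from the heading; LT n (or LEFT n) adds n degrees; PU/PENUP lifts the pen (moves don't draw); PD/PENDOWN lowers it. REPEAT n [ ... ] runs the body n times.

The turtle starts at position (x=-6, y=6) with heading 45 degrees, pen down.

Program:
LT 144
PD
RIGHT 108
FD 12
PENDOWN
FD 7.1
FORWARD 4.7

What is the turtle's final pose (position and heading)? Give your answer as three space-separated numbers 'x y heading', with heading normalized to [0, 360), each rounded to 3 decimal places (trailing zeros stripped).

Executing turtle program step by step:
Start: pos=(-6,6), heading=45, pen down
LT 144: heading 45 -> 189
PD: pen down
RT 108: heading 189 -> 81
FD 12: (-6,6) -> (-4.123,17.852) [heading=81, draw]
PD: pen down
FD 7.1: (-4.123,17.852) -> (-3.012,24.865) [heading=81, draw]
FD 4.7: (-3.012,24.865) -> (-2.277,29.507) [heading=81, draw]
Final: pos=(-2.277,29.507), heading=81, 3 segment(s) drawn

Answer: -2.277 29.507 81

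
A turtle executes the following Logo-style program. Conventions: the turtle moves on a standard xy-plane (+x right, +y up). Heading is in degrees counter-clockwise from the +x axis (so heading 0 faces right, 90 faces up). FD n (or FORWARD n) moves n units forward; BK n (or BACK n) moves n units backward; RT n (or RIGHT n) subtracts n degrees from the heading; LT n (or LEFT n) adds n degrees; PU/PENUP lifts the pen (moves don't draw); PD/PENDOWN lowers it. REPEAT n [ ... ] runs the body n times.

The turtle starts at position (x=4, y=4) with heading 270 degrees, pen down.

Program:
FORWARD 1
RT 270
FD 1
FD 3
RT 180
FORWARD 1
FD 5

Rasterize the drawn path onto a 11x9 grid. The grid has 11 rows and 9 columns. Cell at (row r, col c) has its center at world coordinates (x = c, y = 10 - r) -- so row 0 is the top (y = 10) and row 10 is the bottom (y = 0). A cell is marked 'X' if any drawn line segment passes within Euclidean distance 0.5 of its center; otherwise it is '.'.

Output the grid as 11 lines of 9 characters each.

Segment 0: (4,4) -> (4,3)
Segment 1: (4,3) -> (5,3)
Segment 2: (5,3) -> (8,3)
Segment 3: (8,3) -> (7,3)
Segment 4: (7,3) -> (2,3)

Answer: .........
.........
.........
.........
.........
.........
....X....
..XXXXXXX
.........
.........
.........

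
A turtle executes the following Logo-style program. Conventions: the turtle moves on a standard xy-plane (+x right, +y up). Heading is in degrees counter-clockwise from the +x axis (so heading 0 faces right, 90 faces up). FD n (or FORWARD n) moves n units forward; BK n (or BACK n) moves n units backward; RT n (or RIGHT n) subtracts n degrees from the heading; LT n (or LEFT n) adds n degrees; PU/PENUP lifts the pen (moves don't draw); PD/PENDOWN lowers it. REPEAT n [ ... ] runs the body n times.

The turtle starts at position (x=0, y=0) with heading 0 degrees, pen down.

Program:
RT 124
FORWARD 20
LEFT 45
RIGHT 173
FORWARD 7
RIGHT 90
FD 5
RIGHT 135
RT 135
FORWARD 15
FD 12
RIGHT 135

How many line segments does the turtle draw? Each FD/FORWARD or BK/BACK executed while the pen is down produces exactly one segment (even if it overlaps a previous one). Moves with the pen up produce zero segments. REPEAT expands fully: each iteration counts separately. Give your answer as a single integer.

Executing turtle program step by step:
Start: pos=(0,0), heading=0, pen down
RT 124: heading 0 -> 236
FD 20: (0,0) -> (-11.184,-16.581) [heading=236, draw]
LT 45: heading 236 -> 281
RT 173: heading 281 -> 108
FD 7: (-11.184,-16.581) -> (-13.347,-9.923) [heading=108, draw]
RT 90: heading 108 -> 18
FD 5: (-13.347,-9.923) -> (-8.592,-8.378) [heading=18, draw]
RT 135: heading 18 -> 243
RT 135: heading 243 -> 108
FD 15: (-8.592,-8.378) -> (-13.227,5.888) [heading=108, draw]
FD 12: (-13.227,5.888) -> (-16.935,17.3) [heading=108, draw]
RT 135: heading 108 -> 333
Final: pos=(-16.935,17.3), heading=333, 5 segment(s) drawn
Segments drawn: 5

Answer: 5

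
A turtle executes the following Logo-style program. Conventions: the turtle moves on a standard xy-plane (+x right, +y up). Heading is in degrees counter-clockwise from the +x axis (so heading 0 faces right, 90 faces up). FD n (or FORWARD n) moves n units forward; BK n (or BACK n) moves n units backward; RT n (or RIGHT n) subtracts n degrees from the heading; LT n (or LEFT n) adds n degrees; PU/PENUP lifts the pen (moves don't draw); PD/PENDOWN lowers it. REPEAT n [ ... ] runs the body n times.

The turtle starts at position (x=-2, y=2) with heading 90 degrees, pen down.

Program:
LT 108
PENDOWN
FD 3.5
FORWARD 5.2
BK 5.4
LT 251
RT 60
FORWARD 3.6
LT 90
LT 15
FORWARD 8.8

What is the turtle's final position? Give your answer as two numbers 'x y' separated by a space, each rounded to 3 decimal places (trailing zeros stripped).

Executing turtle program step by step:
Start: pos=(-2,2), heading=90, pen down
LT 108: heading 90 -> 198
PD: pen down
FD 3.5: (-2,2) -> (-5.329,0.918) [heading=198, draw]
FD 5.2: (-5.329,0.918) -> (-10.274,-0.688) [heading=198, draw]
BK 5.4: (-10.274,-0.688) -> (-5.138,0.98) [heading=198, draw]
LT 251: heading 198 -> 89
RT 60: heading 89 -> 29
FD 3.6: (-5.138,0.98) -> (-1.99,2.726) [heading=29, draw]
LT 90: heading 29 -> 119
LT 15: heading 119 -> 134
FD 8.8: (-1.99,2.726) -> (-8.103,9.056) [heading=134, draw]
Final: pos=(-8.103,9.056), heading=134, 5 segment(s) drawn

Answer: -8.103 9.056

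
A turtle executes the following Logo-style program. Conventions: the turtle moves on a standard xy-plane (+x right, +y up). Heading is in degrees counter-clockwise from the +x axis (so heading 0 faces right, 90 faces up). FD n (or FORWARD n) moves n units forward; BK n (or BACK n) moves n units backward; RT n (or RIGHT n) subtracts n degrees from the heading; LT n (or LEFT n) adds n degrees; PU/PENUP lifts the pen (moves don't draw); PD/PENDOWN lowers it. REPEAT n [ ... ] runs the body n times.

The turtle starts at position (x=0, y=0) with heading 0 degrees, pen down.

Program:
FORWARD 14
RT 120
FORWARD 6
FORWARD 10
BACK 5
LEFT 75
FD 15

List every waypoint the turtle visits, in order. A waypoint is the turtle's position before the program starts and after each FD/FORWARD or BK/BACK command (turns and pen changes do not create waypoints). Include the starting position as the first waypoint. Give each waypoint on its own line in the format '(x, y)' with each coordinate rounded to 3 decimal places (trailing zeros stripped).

Answer: (0, 0)
(14, 0)
(11, -5.196)
(6, -13.856)
(8.5, -9.526)
(19.107, -20.133)

Derivation:
Executing turtle program step by step:
Start: pos=(0,0), heading=0, pen down
FD 14: (0,0) -> (14,0) [heading=0, draw]
RT 120: heading 0 -> 240
FD 6: (14,0) -> (11,-5.196) [heading=240, draw]
FD 10: (11,-5.196) -> (6,-13.856) [heading=240, draw]
BK 5: (6,-13.856) -> (8.5,-9.526) [heading=240, draw]
LT 75: heading 240 -> 315
FD 15: (8.5,-9.526) -> (19.107,-20.133) [heading=315, draw]
Final: pos=(19.107,-20.133), heading=315, 5 segment(s) drawn
Waypoints (6 total):
(0, 0)
(14, 0)
(11, -5.196)
(6, -13.856)
(8.5, -9.526)
(19.107, -20.133)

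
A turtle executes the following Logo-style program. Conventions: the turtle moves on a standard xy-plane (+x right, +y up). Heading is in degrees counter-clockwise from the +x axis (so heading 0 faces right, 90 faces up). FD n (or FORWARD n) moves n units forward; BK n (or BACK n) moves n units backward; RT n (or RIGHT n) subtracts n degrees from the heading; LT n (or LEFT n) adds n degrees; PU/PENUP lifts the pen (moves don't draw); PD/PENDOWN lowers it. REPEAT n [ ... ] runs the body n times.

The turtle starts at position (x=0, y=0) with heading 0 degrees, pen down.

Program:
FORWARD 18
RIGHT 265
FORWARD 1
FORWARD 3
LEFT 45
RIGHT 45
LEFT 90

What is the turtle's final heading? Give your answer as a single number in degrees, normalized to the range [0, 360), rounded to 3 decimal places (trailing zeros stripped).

Answer: 185

Derivation:
Executing turtle program step by step:
Start: pos=(0,0), heading=0, pen down
FD 18: (0,0) -> (18,0) [heading=0, draw]
RT 265: heading 0 -> 95
FD 1: (18,0) -> (17.913,0.996) [heading=95, draw]
FD 3: (17.913,0.996) -> (17.651,3.985) [heading=95, draw]
LT 45: heading 95 -> 140
RT 45: heading 140 -> 95
LT 90: heading 95 -> 185
Final: pos=(17.651,3.985), heading=185, 3 segment(s) drawn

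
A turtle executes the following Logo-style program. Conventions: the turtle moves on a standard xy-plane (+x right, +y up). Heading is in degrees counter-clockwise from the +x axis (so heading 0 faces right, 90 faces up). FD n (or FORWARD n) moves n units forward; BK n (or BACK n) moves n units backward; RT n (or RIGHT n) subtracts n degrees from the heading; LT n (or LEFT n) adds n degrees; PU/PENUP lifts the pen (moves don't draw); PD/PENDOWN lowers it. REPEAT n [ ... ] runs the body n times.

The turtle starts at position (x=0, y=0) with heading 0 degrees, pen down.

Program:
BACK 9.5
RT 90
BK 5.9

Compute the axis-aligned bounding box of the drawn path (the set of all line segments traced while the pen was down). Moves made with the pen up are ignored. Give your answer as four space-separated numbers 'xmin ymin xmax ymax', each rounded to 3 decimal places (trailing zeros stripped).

Executing turtle program step by step:
Start: pos=(0,0), heading=0, pen down
BK 9.5: (0,0) -> (-9.5,0) [heading=0, draw]
RT 90: heading 0 -> 270
BK 5.9: (-9.5,0) -> (-9.5,5.9) [heading=270, draw]
Final: pos=(-9.5,5.9), heading=270, 2 segment(s) drawn

Segment endpoints: x in {-9.5, 0}, y in {0, 5.9}
xmin=-9.5, ymin=0, xmax=0, ymax=5.9

Answer: -9.5 0 0 5.9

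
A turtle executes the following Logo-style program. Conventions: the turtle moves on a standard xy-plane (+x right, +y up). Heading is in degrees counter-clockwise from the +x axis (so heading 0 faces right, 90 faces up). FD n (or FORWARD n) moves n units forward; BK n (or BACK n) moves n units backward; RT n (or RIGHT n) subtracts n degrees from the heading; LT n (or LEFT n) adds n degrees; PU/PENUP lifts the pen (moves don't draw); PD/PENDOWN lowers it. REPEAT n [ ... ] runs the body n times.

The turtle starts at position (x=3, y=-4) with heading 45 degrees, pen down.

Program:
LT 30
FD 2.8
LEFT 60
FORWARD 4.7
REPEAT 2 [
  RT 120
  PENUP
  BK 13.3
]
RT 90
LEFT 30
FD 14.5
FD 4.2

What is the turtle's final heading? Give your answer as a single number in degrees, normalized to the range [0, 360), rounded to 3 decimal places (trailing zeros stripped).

Executing turtle program step by step:
Start: pos=(3,-4), heading=45, pen down
LT 30: heading 45 -> 75
FD 2.8: (3,-4) -> (3.725,-1.295) [heading=75, draw]
LT 60: heading 75 -> 135
FD 4.7: (3.725,-1.295) -> (0.401,2.028) [heading=135, draw]
REPEAT 2 [
  -- iteration 1/2 --
  RT 120: heading 135 -> 15
  PU: pen up
  BK 13.3: (0.401,2.028) -> (-12.446,-1.414) [heading=15, move]
  -- iteration 2/2 --
  RT 120: heading 15 -> 255
  PU: pen up
  BK 13.3: (-12.446,-1.414) -> (-9.003,11.433) [heading=255, move]
]
RT 90: heading 255 -> 165
LT 30: heading 165 -> 195
FD 14.5: (-9.003,11.433) -> (-23.009,7.68) [heading=195, move]
FD 4.2: (-23.009,7.68) -> (-27.066,6.593) [heading=195, move]
Final: pos=(-27.066,6.593), heading=195, 2 segment(s) drawn

Answer: 195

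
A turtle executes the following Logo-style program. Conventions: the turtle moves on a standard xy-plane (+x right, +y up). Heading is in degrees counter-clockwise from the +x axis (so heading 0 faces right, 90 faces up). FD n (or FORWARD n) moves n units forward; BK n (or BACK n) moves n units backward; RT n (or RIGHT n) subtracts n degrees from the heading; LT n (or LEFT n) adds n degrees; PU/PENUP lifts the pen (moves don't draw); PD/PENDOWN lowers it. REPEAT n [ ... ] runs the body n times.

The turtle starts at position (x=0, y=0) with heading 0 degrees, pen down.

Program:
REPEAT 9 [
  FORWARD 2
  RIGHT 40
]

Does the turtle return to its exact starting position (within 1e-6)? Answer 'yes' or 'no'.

Answer: yes

Derivation:
Executing turtle program step by step:
Start: pos=(0,0), heading=0, pen down
REPEAT 9 [
  -- iteration 1/9 --
  FD 2: (0,0) -> (2,0) [heading=0, draw]
  RT 40: heading 0 -> 320
  -- iteration 2/9 --
  FD 2: (2,0) -> (3.532,-1.286) [heading=320, draw]
  RT 40: heading 320 -> 280
  -- iteration 3/9 --
  FD 2: (3.532,-1.286) -> (3.879,-3.255) [heading=280, draw]
  RT 40: heading 280 -> 240
  -- iteration 4/9 --
  FD 2: (3.879,-3.255) -> (2.879,-4.987) [heading=240, draw]
  RT 40: heading 240 -> 200
  -- iteration 5/9 --
  FD 2: (2.879,-4.987) -> (1,-5.671) [heading=200, draw]
  RT 40: heading 200 -> 160
  -- iteration 6/9 --
  FD 2: (1,-5.671) -> (-0.879,-4.987) [heading=160, draw]
  RT 40: heading 160 -> 120
  -- iteration 7/9 --
  FD 2: (-0.879,-4.987) -> (-1.879,-3.255) [heading=120, draw]
  RT 40: heading 120 -> 80
  -- iteration 8/9 --
  FD 2: (-1.879,-3.255) -> (-1.532,-1.286) [heading=80, draw]
  RT 40: heading 80 -> 40
  -- iteration 9/9 --
  FD 2: (-1.532,-1.286) -> (0,0) [heading=40, draw]
  RT 40: heading 40 -> 0
]
Final: pos=(0,0), heading=0, 9 segment(s) drawn

Start position: (0, 0)
Final position: (0, 0)
Distance = 0; < 1e-6 -> CLOSED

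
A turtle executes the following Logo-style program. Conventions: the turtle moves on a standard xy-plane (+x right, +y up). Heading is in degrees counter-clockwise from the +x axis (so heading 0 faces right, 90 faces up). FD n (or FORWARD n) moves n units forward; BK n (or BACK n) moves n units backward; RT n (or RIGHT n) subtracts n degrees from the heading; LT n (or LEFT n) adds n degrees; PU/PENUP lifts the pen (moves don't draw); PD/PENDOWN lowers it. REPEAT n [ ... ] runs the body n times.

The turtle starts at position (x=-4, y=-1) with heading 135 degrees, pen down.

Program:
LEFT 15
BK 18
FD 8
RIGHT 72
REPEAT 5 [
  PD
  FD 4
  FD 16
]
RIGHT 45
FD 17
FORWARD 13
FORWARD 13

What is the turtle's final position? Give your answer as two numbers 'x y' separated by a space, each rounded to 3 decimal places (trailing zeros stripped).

Answer: 61.514 115.234

Derivation:
Executing turtle program step by step:
Start: pos=(-4,-1), heading=135, pen down
LT 15: heading 135 -> 150
BK 18: (-4,-1) -> (11.588,-10) [heading=150, draw]
FD 8: (11.588,-10) -> (4.66,-6) [heading=150, draw]
RT 72: heading 150 -> 78
REPEAT 5 [
  -- iteration 1/5 --
  PD: pen down
  FD 4: (4.66,-6) -> (5.492,-2.087) [heading=78, draw]
  FD 16: (5.492,-2.087) -> (8.818,13.563) [heading=78, draw]
  -- iteration 2/5 --
  PD: pen down
  FD 4: (8.818,13.563) -> (9.65,17.476) [heading=78, draw]
  FD 16: (9.65,17.476) -> (12.977,33.126) [heading=78, draw]
  -- iteration 3/5 --
  PD: pen down
  FD 4: (12.977,33.126) -> (13.808,37.038) [heading=78, draw]
  FD 16: (13.808,37.038) -> (17.135,52.689) [heading=78, draw]
  -- iteration 4/5 --
  PD: pen down
  FD 4: (17.135,52.689) -> (17.967,56.601) [heading=78, draw]
  FD 16: (17.967,56.601) -> (21.293,72.252) [heading=78, draw]
  -- iteration 5/5 --
  PD: pen down
  FD 4: (21.293,72.252) -> (22.125,76.164) [heading=78, draw]
  FD 16: (22.125,76.164) -> (25.451,91.815) [heading=78, draw]
]
RT 45: heading 78 -> 33
FD 17: (25.451,91.815) -> (39.709,101.074) [heading=33, draw]
FD 13: (39.709,101.074) -> (50.612,108.154) [heading=33, draw]
FD 13: (50.612,108.154) -> (61.514,115.234) [heading=33, draw]
Final: pos=(61.514,115.234), heading=33, 15 segment(s) drawn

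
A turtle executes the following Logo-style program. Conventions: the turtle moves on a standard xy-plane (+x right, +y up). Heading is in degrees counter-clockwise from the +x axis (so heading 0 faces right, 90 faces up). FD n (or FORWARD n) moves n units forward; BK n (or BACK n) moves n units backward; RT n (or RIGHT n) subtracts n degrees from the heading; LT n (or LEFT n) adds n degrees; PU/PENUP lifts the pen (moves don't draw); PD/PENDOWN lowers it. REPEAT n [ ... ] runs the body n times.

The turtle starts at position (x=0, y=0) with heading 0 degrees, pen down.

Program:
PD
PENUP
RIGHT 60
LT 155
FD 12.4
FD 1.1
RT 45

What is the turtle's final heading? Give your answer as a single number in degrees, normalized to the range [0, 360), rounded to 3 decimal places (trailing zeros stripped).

Answer: 50

Derivation:
Executing turtle program step by step:
Start: pos=(0,0), heading=0, pen down
PD: pen down
PU: pen up
RT 60: heading 0 -> 300
LT 155: heading 300 -> 95
FD 12.4: (0,0) -> (-1.081,12.353) [heading=95, move]
FD 1.1: (-1.081,12.353) -> (-1.177,13.449) [heading=95, move]
RT 45: heading 95 -> 50
Final: pos=(-1.177,13.449), heading=50, 0 segment(s) drawn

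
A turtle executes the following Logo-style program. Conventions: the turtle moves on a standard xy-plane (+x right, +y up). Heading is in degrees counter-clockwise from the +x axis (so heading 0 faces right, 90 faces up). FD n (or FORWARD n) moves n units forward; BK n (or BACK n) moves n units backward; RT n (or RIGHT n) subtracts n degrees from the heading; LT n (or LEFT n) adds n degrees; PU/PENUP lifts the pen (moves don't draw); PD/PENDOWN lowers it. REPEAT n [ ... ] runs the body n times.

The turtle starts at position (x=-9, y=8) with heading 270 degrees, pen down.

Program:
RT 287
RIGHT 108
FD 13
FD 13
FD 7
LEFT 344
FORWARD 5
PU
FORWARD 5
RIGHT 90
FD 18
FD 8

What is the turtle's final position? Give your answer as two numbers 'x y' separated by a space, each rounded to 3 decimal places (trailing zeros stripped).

Executing turtle program step by step:
Start: pos=(-9,8), heading=270, pen down
RT 287: heading 270 -> 343
RT 108: heading 343 -> 235
FD 13: (-9,8) -> (-16.456,-2.649) [heading=235, draw]
FD 13: (-16.456,-2.649) -> (-23.913,-13.298) [heading=235, draw]
FD 7: (-23.913,-13.298) -> (-27.928,-19.032) [heading=235, draw]
LT 344: heading 235 -> 219
FD 5: (-27.928,-19.032) -> (-31.814,-22.179) [heading=219, draw]
PU: pen up
FD 5: (-31.814,-22.179) -> (-35.699,-25.325) [heading=219, move]
RT 90: heading 219 -> 129
FD 18: (-35.699,-25.325) -> (-47.027,-11.337) [heading=129, move]
FD 8: (-47.027,-11.337) -> (-52.062,-5.119) [heading=129, move]
Final: pos=(-52.062,-5.119), heading=129, 4 segment(s) drawn

Answer: -52.062 -5.119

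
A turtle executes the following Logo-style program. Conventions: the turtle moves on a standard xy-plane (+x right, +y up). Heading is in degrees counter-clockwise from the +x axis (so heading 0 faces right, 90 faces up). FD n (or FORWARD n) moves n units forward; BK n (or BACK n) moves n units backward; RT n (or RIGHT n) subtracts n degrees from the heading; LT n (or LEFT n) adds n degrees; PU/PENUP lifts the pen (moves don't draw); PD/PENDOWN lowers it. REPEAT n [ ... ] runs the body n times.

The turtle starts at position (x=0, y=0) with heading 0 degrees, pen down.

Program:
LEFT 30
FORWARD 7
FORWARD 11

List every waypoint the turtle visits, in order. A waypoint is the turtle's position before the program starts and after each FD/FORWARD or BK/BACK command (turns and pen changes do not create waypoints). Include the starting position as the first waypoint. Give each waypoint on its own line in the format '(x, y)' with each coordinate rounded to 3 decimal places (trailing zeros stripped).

Answer: (0, 0)
(6.062, 3.5)
(15.588, 9)

Derivation:
Executing turtle program step by step:
Start: pos=(0,0), heading=0, pen down
LT 30: heading 0 -> 30
FD 7: (0,0) -> (6.062,3.5) [heading=30, draw]
FD 11: (6.062,3.5) -> (15.588,9) [heading=30, draw]
Final: pos=(15.588,9), heading=30, 2 segment(s) drawn
Waypoints (3 total):
(0, 0)
(6.062, 3.5)
(15.588, 9)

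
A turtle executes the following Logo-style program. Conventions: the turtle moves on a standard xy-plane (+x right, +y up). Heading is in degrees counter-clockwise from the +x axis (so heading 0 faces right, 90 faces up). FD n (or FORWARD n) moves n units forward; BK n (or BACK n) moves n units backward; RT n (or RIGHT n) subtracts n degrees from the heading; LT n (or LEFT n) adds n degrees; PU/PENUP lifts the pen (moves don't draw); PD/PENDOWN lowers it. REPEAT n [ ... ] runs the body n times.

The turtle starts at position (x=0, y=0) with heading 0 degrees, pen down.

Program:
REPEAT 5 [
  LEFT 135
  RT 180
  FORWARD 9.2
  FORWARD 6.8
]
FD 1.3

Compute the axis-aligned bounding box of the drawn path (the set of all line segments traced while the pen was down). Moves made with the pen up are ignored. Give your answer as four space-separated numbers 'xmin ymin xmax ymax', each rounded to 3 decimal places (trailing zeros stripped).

Executing turtle program step by step:
Start: pos=(0,0), heading=0, pen down
REPEAT 5 [
  -- iteration 1/5 --
  LT 135: heading 0 -> 135
  RT 180: heading 135 -> 315
  FD 9.2: (0,0) -> (6.505,-6.505) [heading=315, draw]
  FD 6.8: (6.505,-6.505) -> (11.314,-11.314) [heading=315, draw]
  -- iteration 2/5 --
  LT 135: heading 315 -> 90
  RT 180: heading 90 -> 270
  FD 9.2: (11.314,-11.314) -> (11.314,-20.514) [heading=270, draw]
  FD 6.8: (11.314,-20.514) -> (11.314,-27.314) [heading=270, draw]
  -- iteration 3/5 --
  LT 135: heading 270 -> 45
  RT 180: heading 45 -> 225
  FD 9.2: (11.314,-27.314) -> (4.808,-33.819) [heading=225, draw]
  FD 6.8: (4.808,-33.819) -> (0,-38.627) [heading=225, draw]
  -- iteration 4/5 --
  LT 135: heading 225 -> 0
  RT 180: heading 0 -> 180
  FD 9.2: (0,-38.627) -> (-9.2,-38.627) [heading=180, draw]
  FD 6.8: (-9.2,-38.627) -> (-16,-38.627) [heading=180, draw]
  -- iteration 5/5 --
  LT 135: heading 180 -> 315
  RT 180: heading 315 -> 135
  FD 9.2: (-16,-38.627) -> (-22.505,-32.122) [heading=135, draw]
  FD 6.8: (-22.505,-32.122) -> (-27.314,-27.314) [heading=135, draw]
]
FD 1.3: (-27.314,-27.314) -> (-28.233,-26.394) [heading=135, draw]
Final: pos=(-28.233,-26.394), heading=135, 11 segment(s) drawn

Segment endpoints: x in {-28.233, -27.314, -22.505, -16, -9.2, 0, 0, 4.808, 6.505, 11.314}, y in {-38.627, -33.819, -32.122, -27.314, -26.394, -20.514, -11.314, -6.505, 0}
xmin=-28.233, ymin=-38.627, xmax=11.314, ymax=0

Answer: -28.233 -38.627 11.314 0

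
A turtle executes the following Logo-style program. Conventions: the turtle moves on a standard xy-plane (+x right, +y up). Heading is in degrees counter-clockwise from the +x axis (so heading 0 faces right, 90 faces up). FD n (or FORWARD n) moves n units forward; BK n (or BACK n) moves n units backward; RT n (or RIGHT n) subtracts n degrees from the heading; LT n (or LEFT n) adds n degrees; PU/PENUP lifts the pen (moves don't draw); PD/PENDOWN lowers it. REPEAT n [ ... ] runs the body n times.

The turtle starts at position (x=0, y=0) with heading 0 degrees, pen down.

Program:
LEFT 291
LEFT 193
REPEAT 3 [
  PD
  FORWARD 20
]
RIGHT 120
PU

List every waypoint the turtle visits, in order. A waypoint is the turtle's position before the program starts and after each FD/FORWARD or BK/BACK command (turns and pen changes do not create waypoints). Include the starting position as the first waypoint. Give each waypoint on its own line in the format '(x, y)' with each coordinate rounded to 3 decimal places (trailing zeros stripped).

Executing turtle program step by step:
Start: pos=(0,0), heading=0, pen down
LT 291: heading 0 -> 291
LT 193: heading 291 -> 124
REPEAT 3 [
  -- iteration 1/3 --
  PD: pen down
  FD 20: (0,0) -> (-11.184,16.581) [heading=124, draw]
  -- iteration 2/3 --
  PD: pen down
  FD 20: (-11.184,16.581) -> (-22.368,33.162) [heading=124, draw]
  -- iteration 3/3 --
  PD: pen down
  FD 20: (-22.368,33.162) -> (-33.552,49.742) [heading=124, draw]
]
RT 120: heading 124 -> 4
PU: pen up
Final: pos=(-33.552,49.742), heading=4, 3 segment(s) drawn
Waypoints (4 total):
(0, 0)
(-11.184, 16.581)
(-22.368, 33.162)
(-33.552, 49.742)

Answer: (0, 0)
(-11.184, 16.581)
(-22.368, 33.162)
(-33.552, 49.742)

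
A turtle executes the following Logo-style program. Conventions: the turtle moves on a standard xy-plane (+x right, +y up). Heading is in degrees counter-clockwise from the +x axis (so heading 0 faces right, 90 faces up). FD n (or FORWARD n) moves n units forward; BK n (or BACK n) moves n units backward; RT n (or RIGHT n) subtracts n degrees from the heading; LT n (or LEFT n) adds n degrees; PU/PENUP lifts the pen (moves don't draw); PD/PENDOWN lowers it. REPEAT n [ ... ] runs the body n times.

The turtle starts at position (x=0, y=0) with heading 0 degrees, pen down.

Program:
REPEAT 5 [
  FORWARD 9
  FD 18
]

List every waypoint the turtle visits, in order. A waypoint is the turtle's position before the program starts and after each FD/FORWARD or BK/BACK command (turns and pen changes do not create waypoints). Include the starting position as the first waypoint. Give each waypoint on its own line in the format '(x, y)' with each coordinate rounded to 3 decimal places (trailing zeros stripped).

Answer: (0, 0)
(9, 0)
(27, 0)
(36, 0)
(54, 0)
(63, 0)
(81, 0)
(90, 0)
(108, 0)
(117, 0)
(135, 0)

Derivation:
Executing turtle program step by step:
Start: pos=(0,0), heading=0, pen down
REPEAT 5 [
  -- iteration 1/5 --
  FD 9: (0,0) -> (9,0) [heading=0, draw]
  FD 18: (9,0) -> (27,0) [heading=0, draw]
  -- iteration 2/5 --
  FD 9: (27,0) -> (36,0) [heading=0, draw]
  FD 18: (36,0) -> (54,0) [heading=0, draw]
  -- iteration 3/5 --
  FD 9: (54,0) -> (63,0) [heading=0, draw]
  FD 18: (63,0) -> (81,0) [heading=0, draw]
  -- iteration 4/5 --
  FD 9: (81,0) -> (90,0) [heading=0, draw]
  FD 18: (90,0) -> (108,0) [heading=0, draw]
  -- iteration 5/5 --
  FD 9: (108,0) -> (117,0) [heading=0, draw]
  FD 18: (117,0) -> (135,0) [heading=0, draw]
]
Final: pos=(135,0), heading=0, 10 segment(s) drawn
Waypoints (11 total):
(0, 0)
(9, 0)
(27, 0)
(36, 0)
(54, 0)
(63, 0)
(81, 0)
(90, 0)
(108, 0)
(117, 0)
(135, 0)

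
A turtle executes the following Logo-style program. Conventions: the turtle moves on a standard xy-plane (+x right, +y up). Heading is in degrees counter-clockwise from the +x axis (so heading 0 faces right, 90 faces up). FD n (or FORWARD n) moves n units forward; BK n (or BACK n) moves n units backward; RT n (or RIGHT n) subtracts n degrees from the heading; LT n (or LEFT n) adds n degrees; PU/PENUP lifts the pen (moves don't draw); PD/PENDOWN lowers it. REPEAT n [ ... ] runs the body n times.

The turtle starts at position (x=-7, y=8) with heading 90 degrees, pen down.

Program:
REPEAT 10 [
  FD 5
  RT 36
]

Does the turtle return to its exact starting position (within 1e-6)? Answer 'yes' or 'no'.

Executing turtle program step by step:
Start: pos=(-7,8), heading=90, pen down
REPEAT 10 [
  -- iteration 1/10 --
  FD 5: (-7,8) -> (-7,13) [heading=90, draw]
  RT 36: heading 90 -> 54
  -- iteration 2/10 --
  FD 5: (-7,13) -> (-4.061,17.045) [heading=54, draw]
  RT 36: heading 54 -> 18
  -- iteration 3/10 --
  FD 5: (-4.061,17.045) -> (0.694,18.59) [heading=18, draw]
  RT 36: heading 18 -> 342
  -- iteration 4/10 --
  FD 5: (0.694,18.59) -> (5.449,17.045) [heading=342, draw]
  RT 36: heading 342 -> 306
  -- iteration 5/10 --
  FD 5: (5.449,17.045) -> (8.388,13) [heading=306, draw]
  RT 36: heading 306 -> 270
  -- iteration 6/10 --
  FD 5: (8.388,13) -> (8.388,8) [heading=270, draw]
  RT 36: heading 270 -> 234
  -- iteration 7/10 --
  FD 5: (8.388,8) -> (5.449,3.955) [heading=234, draw]
  RT 36: heading 234 -> 198
  -- iteration 8/10 --
  FD 5: (5.449,3.955) -> (0.694,2.41) [heading=198, draw]
  RT 36: heading 198 -> 162
  -- iteration 9/10 --
  FD 5: (0.694,2.41) -> (-4.061,3.955) [heading=162, draw]
  RT 36: heading 162 -> 126
  -- iteration 10/10 --
  FD 5: (-4.061,3.955) -> (-7,8) [heading=126, draw]
  RT 36: heading 126 -> 90
]
Final: pos=(-7,8), heading=90, 10 segment(s) drawn

Start position: (-7, 8)
Final position: (-7, 8)
Distance = 0; < 1e-6 -> CLOSED

Answer: yes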